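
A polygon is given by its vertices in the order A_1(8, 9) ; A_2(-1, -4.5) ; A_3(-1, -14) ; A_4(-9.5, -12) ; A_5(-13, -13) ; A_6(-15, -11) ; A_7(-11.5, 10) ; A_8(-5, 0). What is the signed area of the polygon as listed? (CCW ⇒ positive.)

Apply the surveyor's formula: 2A = Σ (x_i·y_{i+1} − x_{i+1}·y_i), indices taken mod 8.
Σ = (-27) + (9.5) + (-121) + (-32.5) + (-52) + (-276.5) + (50) + (-45) = -494.5
Signed area = Σ/2 = -247.25 (negative ⇒ clockwise traversal).

-247.25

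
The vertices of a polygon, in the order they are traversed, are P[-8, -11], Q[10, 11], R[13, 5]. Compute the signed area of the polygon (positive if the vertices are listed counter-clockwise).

-87

Apply the shoelace (surveyor's) formula: 2A = Σ (x_i·y_{i+1} − x_{i+1}·y_i), indices taken mod 3.
P→Q: (-8)(11) − (10)(-11) = 22
Q→R: (10)(5) − (13)(11) = -93
R→P: (13)(-11) − (-8)(5) = -103
Σ = -174
Signed area = Σ/2 = -87 (negative ⇒ clockwise traversal).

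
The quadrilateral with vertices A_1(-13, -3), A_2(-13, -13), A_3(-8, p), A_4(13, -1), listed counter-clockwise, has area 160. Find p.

Write out the shoelace sum; only the two edges meeting at A_3 involve p:
2·Area = [((-13)·p − (-8)·(-13)) + ((-8)·(-1) − 13·p)] + 78
       = -26·p + -18 = 320
⇒ p = -13.

-13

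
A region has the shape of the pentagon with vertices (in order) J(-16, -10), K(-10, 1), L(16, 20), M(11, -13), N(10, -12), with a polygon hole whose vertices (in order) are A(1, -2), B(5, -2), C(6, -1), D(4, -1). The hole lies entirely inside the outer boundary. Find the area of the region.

Outer boundary:
Apply Gauss's area formula: 2A = Σ (x_i·y_{i+1} − x_{i+1}·y_i), indices taken mod 5.
Σ = (-116) + (-216) + (-428) + (-2) + (-292) = -1054
Area = |Σ|/2 = 527.
Hole:
Apply Gauss's area formula: 2A = Σ (x_i·y_{i+1} − x_{i+1}·y_i), indices taken mod 4.
Σ = (8) + (7) + (-2) + (-7) = 6
Area = |Σ|/2 = 3.
Net area = 527 − 3 = 524.

524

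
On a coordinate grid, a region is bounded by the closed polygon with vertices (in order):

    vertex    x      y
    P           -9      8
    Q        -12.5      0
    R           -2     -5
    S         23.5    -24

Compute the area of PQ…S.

Apply the surveyor's formula: 2A = Σ (x_i·y_{i+1} − x_{i+1}·y_i), indices taken mod 4.
Cross-terms: 100, 62.5, 165.5, -28  ⇒  Σ = 300
Area = |Σ|/2 = 150.

150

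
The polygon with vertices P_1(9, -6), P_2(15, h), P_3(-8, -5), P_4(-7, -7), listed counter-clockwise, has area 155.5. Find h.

10

Write out the shoelace sum; only the two edges meeting at P_2 involve h:
2·Area = [(9·h − 15·(-6)) + (15·(-5) − (-8)·h)] + 126
       = 17·h + 141 = 311
⇒ h = 10.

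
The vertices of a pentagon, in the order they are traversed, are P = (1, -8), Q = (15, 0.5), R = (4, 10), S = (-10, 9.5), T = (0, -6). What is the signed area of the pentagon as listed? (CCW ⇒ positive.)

236.25

Apply the shoelace formula: 2A = Σ (x_i·y_{i+1} − x_{i+1}·y_i), indices taken mod 5.
Σ = (120.5) + (148) + (138) + (60) + (6) = 472.5
Signed area = Σ/2 = 236.25 (positive ⇒ counter-clockwise traversal).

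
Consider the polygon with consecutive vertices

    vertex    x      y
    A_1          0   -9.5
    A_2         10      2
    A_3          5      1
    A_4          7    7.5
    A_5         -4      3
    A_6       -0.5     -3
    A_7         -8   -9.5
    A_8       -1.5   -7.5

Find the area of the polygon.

Σ = (95) + (0) + (30.5) + (51) + (13.5) + (-19.25) + (45.75) + (14.25) = 230.75
Area = |Σ|/2 = 115.375.

115.375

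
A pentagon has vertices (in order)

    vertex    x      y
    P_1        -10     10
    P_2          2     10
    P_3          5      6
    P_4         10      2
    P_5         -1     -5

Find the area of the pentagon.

Apply the surveyor's formula: 2A = Σ (x_i·y_{i+1} − x_{i+1}·y_i), indices taken mod 5.
P_1→P_2: (-10)(10) − (2)(10) = -120
P_2→P_3: (2)(6) − (5)(10) = -38
P_3→P_4: (5)(2) − (10)(6) = -50
P_4→P_5: (10)(-5) − (-1)(2) = -48
P_5→P_1: (-1)(10) − (-10)(-5) = -60
Σ = -316
Area = |Σ|/2 = 158.

158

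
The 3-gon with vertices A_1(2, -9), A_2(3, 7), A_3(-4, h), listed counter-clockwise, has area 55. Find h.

5

The doubled signed area Σ (x_i y_{i+1} − x_{i+1} y_i) is linear in h.
With h=0 it equals 105; the coefficient of h is 1 (from the two edges through A_3).
So 1·h + 105 = 2·55 = 110 ⇒ h = 5.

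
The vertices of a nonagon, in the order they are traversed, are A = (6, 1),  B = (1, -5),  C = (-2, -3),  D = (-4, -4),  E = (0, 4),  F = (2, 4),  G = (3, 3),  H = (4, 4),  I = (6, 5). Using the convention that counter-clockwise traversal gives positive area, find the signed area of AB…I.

-53

Apply Gauss's area formula: 2A = Σ (x_i·y_{i+1} − x_{i+1}·y_i), indices taken mod 9.
Σ = (-31) + (-13) + (-4) + (-16) + (-8) + (-6) + (0) + (-4) + (-24) = -106
Signed area = Σ/2 = -53 (negative ⇒ clockwise traversal).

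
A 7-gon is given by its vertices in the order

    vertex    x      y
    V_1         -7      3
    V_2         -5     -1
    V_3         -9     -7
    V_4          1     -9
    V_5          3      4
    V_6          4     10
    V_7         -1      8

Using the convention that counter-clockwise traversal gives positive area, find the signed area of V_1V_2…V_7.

138

Σ = (22) + (26) + (88) + (31) + (14) + (42) + (53) = 276
Signed area = Σ/2 = 138 (positive ⇒ counter-clockwise traversal).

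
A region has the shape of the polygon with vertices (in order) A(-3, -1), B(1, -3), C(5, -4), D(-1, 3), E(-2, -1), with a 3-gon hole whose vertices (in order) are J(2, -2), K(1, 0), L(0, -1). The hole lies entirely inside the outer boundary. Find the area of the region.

17.5

Outer boundary:
Apply the shoelace (surveyor's) formula: 2A = Σ (x_i·y_{i+1} − x_{i+1}·y_i), indices taken mod 5.
Cross-terms: 10, 11, 11, 7, -1  ⇒  Σ = 38
Area = |Σ|/2 = 19.
Hole:
Apply Gauss's area formula: 2A = Σ (x_i·y_{i+1} − x_{i+1}·y_i), indices taken mod 3.
Cross-terms: 2, -1, 2  ⇒  Σ = 3
Area = |Σ|/2 = 1.5.
Net area = 19 − 1.5 = 17.5.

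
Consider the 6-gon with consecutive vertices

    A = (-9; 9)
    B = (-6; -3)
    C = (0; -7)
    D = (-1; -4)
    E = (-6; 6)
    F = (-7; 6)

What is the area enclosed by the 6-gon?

41.5

Apply the surveyor's formula: 2A = Σ (x_i·y_{i+1} − x_{i+1}·y_i), indices taken mod 6.
Σ = (81) + (42) + (-7) + (-30) + (6) + (-9) = 83
Area = |Σ|/2 = 41.5.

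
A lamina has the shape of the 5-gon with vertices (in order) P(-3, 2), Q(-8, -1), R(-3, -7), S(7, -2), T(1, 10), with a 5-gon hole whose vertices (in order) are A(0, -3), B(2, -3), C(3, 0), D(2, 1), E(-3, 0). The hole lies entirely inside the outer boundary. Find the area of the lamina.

100.5

Outer boundary:
P→Q: (-3)(-1) − (-8)(2) = 19
Q→R: (-8)(-7) − (-3)(-1) = 53
R→S: (-3)(-2) − (7)(-7) = 55
S→T: (7)(10) − (1)(-2) = 72
T→P: (1)(2) − (-3)(10) = 32
Σ = 231
Area = |Σ|/2 = 115.5.
Hole:
Apply the shoelace (surveyor's) formula: 2A = Σ (x_i·y_{i+1} − x_{i+1}·y_i), indices taken mod 5.
A→B: (0)(-3) − (2)(-3) = 6
B→C: (2)(0) − (3)(-3) = 9
C→D: (3)(1) − (2)(0) = 3
D→E: (2)(0) − (-3)(1) = 3
E→A: (-3)(-3) − (0)(0) = 9
Σ = 30
Area = |Σ|/2 = 15.
Net area = 115.5 − 15 = 100.5.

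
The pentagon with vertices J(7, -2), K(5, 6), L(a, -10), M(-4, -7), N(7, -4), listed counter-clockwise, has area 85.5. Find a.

The doubled signed area Σ (x_i y_{i+1} − x_{i+1} y_i) is linear in a.
With a=0 it equals 41; the coefficient of a is -13 (from the two edges through L).
So -13·a + 41 = 2·85.5 = 171 ⇒ a = -10.

-10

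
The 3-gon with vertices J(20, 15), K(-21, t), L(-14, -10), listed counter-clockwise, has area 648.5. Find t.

23

Write out the shoelace sum; only the two edges meeting at K involve t:
2·Area = [(20·t − (-21)·15) + ((-21)·(-10) − (-14)·t)] + -10
       = 34·t + 515 = 1297
⇒ t = 23.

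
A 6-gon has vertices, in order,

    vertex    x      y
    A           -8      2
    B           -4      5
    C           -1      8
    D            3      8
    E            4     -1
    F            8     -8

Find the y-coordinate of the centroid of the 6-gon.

Apply the shoelace formula. First the cross-terms c_i = x_i·y_{i+1} − x_{i+1}·y_i:
  -32, -27, -32, -35, -24, -48  ⇒  2A = -198, A = -99.
Then Σ (y_i + y_{i+1})·c_i = -828, so ȳ = -828 / (6·(-99)) = 46/33.

46/33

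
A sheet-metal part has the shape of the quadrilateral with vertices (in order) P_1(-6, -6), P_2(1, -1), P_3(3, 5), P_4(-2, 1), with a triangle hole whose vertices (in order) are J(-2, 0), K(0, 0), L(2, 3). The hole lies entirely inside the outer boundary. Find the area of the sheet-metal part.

22.5

Outer boundary:
Apply the surveyor's formula: 2A = Σ (x_i·y_{i+1} − x_{i+1}·y_i), indices taken mod 4.
P_1→P_2: (-6)(-1) − (1)(-6) = 12
P_2→P_3: (1)(5) − (3)(-1) = 8
P_3→P_4: (3)(1) − (-2)(5) = 13
P_4→P_1: (-2)(-6) − (-6)(1) = 18
Σ = 51
Area = |Σ|/2 = 25.5.
Hole:
Apply Gauss's area formula: 2A = Σ (x_i·y_{i+1} − x_{i+1}·y_i), indices taken mod 3.
Σ = (0) + (0) + (6) = 6
Area = |Σ|/2 = 3.
Net area = 25.5 − 3 = 22.5.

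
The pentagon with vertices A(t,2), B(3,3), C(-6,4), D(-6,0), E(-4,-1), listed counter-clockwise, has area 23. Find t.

0

Write out the shoelace sum; only the two edges meeting at A involve t:
2·Area = [((-4)·2 − t·(-1)) + (t·3 − 3·2)] + 60
       = 4·t + 46 = 46
⇒ t = 0.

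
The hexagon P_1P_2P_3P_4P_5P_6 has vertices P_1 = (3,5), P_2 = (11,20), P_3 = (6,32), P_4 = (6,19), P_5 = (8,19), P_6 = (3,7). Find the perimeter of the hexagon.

60

|P_1P_2| = √((8)² + (15)²) = √289 = 17
|P_2P_3| = √((-5)² + (12)²) = √169 = 13
|P_3P_4| = √((0)² + (-13)²) = √169 = 13
|P_4P_5| = √((2)² + (0)²) = √4 = 2
|P_5P_6| = √((-5)² + (-12)²) = √169 = 13
|P_6P_1| = √((0)² + (-2)²) = √4 = 2
Perimeter = 17 + 13 + 13 + 2 + 13 + 2 = 60.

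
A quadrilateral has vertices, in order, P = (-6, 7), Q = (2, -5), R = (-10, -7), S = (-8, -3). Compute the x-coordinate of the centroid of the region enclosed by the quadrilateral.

Apply Gauss's area formula. First the cross-terms c_i = x_i·y_{i+1} − x_{i+1}·y_i:
  16, -64, -26, -74  ⇒  2A = -148, A = -74.
Then Σ (x_i + x_{i+1})·c_i = 1952, so x̄ = 1952 / (6·(-74)) = -488/111.

-488/111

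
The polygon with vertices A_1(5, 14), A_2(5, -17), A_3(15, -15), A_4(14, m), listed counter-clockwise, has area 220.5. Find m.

Write out the shoelace sum; only the two edges meeting at A_4 involve m:
2·Area = [(15·m − 14·(-15)) + (14·14 − 5·m)] + 25
       = 10·m + 431 = 441
⇒ m = 1.

1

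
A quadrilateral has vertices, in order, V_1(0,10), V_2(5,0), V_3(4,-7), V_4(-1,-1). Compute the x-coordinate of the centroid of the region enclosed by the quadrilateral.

98/53

Apply Gauss's area formula. First the cross-terms c_i = x_i·y_{i+1} − x_{i+1}·y_i:
  -50, -35, -11, -10  ⇒  2A = -106, A = -53.
Then Σ (x_i + x_{i+1})·c_i = -588, so x̄ = -588 / (6·(-53)) = 98/53.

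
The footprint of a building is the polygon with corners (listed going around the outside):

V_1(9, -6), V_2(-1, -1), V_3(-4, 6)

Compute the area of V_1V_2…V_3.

27.5

Apply the shoelace formula: 2A = Σ (x_i·y_{i+1} − x_{i+1}·y_i), indices taken mod 3.
Σ = (-15) + (-10) + (-30) = -55
Area = |Σ|/2 = 27.5.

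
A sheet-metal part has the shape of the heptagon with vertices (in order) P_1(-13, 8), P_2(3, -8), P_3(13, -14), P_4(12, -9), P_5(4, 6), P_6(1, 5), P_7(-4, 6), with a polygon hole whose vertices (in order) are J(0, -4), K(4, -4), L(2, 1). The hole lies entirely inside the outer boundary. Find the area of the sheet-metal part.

Outer boundary:
Apply the shoelace (surveyor's) formula: 2A = Σ (x_i·y_{i+1} − x_{i+1}·y_i), indices taken mod 7.
Σ = (80) + (62) + (51) + (108) + (14) + (26) + (46) = 387
Area = |Σ|/2 = 193.5.
Hole:
Apply the surveyor's formula: 2A = Σ (x_i·y_{i+1} − x_{i+1}·y_i), indices taken mod 3.
Σ = (16) + (12) + (-8) = 20
Area = |Σ|/2 = 10.
Net area = 193.5 − 10 = 183.5.

183.5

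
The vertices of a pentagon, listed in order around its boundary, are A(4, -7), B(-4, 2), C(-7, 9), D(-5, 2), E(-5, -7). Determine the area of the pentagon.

48.5

Σ = (-20) + (-22) + (31) + (45) + (63) = 97
Area = |Σ|/2 = 48.5.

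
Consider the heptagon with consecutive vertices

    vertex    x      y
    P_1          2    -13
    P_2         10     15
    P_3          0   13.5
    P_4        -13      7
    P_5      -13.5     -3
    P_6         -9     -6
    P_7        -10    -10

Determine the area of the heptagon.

Cross-terms: 160, 135, 175.5, 133.5, 54, 30, 150  ⇒  Σ = 838
Area = |Σ|/2 = 419.

419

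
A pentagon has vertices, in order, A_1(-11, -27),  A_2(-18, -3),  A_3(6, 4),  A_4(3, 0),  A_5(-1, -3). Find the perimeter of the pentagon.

|A_1A_2| = √((-7)² + (24)²) = √625 = 25
|A_2A_3| = √((24)² + (7)²) = √625 = 25
|A_3A_4| = √((-3)² + (-4)²) = √25 = 5
|A_4A_5| = √((-4)² + (-3)²) = √25 = 5
|A_5A_1| = √((-10)² + (-24)²) = √676 = 26
Perimeter = 25 + 25 + 5 + 5 + 26 = 86.

86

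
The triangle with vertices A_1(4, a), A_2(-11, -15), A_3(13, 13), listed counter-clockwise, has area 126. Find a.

13

Write out the shoelace sum; only the two edges meeting at A_1 involve a:
2·Area = [(13·a − 4·13) + (4·(-15) − (-11)·a)] + 52
       = 24·a + -60 = 252
⇒ a = 13.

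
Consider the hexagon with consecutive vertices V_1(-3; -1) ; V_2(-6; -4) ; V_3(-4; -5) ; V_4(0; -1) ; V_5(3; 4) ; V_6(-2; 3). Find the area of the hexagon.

Apply the shoelace (surveyor's) formula: 2A = Σ (x_i·y_{i+1} − x_{i+1}·y_i), indices taken mod 6.
Cross-terms: 6, 14, 4, 3, 17, 11  ⇒  Σ = 55
Area = |Σ|/2 = 27.5.

27.5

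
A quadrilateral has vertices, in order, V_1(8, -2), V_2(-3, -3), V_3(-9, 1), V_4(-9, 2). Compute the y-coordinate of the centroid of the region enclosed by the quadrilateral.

Apply the shoelace formula. First the cross-terms c_i = x_i·y_{i+1} − x_{i+1}·y_i:
  -30, -30, -9, 2  ⇒  2A = -67, A = -33.5.
Then Σ (y_i + y_{i+1})·c_i = 183, so ȳ = 183 / (6·(-33.5)) = -61/67.

-61/67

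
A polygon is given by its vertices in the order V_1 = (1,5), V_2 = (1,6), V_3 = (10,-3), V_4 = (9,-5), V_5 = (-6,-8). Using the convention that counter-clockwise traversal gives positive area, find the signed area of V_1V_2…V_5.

-104.5

Apply Gauss's area formula: 2A = Σ (x_i·y_{i+1} − x_{i+1}·y_i), indices taken mod 5.
Σ = (1) + (-63) + (-23) + (-102) + (-22) = -209
Signed area = Σ/2 = -104.5 (negative ⇒ clockwise traversal).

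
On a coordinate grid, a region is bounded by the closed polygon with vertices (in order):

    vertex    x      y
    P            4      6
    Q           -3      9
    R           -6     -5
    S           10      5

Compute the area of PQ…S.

91.5

Apply Gauss's area formula: 2A = Σ (x_i·y_{i+1} − x_{i+1}·y_i), indices taken mod 4.
Cross-terms: 54, 69, 20, 40  ⇒  Σ = 183
Area = |Σ|/2 = 91.5.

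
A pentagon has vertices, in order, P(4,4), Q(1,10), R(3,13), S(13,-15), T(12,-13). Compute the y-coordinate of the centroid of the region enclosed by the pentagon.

667/252

Apply Gauss's area formula. First the cross-terms c_i = x_i·y_{i+1} − x_{i+1}·y_i:
  36, -17, -214, 11, 100  ⇒  2A = -84, A = -42.
Then Σ (y_i + y_{i+1})·c_i = -667, so ȳ = -667 / (6·(-42)) = 667/252.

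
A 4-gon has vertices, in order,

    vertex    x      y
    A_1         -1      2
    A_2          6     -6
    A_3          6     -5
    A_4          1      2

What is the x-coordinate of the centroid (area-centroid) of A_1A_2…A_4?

23/9

Apply the shoelace (surveyor's) formula. First the cross-terms c_i = x_i·y_{i+1} − x_{i+1}·y_i:
  -6, 6, 17, 4  ⇒  2A = 21, A = 10.5.
Then Σ (x_i + x_{i+1})·c_i = 161, so x̄ = 161 / (6·10.5) = 23/9.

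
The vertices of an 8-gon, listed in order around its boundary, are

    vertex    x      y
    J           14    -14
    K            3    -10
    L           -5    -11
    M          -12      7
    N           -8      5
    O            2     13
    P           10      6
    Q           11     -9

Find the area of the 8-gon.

Apply Gauss's area formula: 2A = Σ (x_i·y_{i+1} − x_{i+1}·y_i), indices taken mod 8.
Cross-terms: -98, -83, -167, -4, -114, -118, -156, -28  ⇒  Σ = -768
Area = |Σ|/2 = 384.

384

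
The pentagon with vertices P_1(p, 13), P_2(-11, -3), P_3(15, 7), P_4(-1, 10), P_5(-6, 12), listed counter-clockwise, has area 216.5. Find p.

The doubled signed area Σ (x_i y_{i+1} − x_{i+1} y_i) is linear in p.
With p=0 it equals 238; the coefficient of p is -15 (from the two edges through P_1).
So -15·p + 238 = 2·216.5 = 433 ⇒ p = -13.

-13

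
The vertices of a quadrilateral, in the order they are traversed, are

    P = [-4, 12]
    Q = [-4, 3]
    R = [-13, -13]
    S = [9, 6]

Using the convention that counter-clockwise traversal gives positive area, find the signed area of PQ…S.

149

Apply Gauss's area formula: 2A = Σ (x_i·y_{i+1} − x_{i+1}·y_i), indices taken mod 4.
Σ = (36) + (91) + (39) + (132) = 298
Signed area = Σ/2 = 149 (positive ⇒ counter-clockwise traversal).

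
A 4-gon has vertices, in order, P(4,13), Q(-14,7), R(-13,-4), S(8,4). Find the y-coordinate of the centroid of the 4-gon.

Apply the shoelace formula. First the cross-terms c_i = x_i·y_{i+1} − x_{i+1}·y_i:
  210, 147, -20, 88  ⇒  2A = 425, A = 212.5.
Then Σ (y_i + y_{i+1})·c_i = 6137, so ȳ = 6137 / (6·212.5) = 361/75.

361/75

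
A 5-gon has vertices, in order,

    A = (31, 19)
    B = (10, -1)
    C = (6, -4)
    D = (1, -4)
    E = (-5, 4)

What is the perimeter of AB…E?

|AB| = √((-21)² + (-20)²) = √841 = 29
|BC| = √((-4)² + (-3)²) = √25 = 5
|CD| = √((-5)² + (0)²) = √25 = 5
|DE| = √((-6)² + (8)²) = √100 = 10
|EA| = √((36)² + (15)²) = √1521 = 39
Perimeter = 29 + 5 + 5 + 10 + 39 = 88.

88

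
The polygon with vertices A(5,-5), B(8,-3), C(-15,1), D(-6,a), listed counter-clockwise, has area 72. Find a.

-6

Write out the shoelace sum; only the two edges meeting at D involve a:
2·Area = [((-15)·a − (-6)·1) + ((-6)·(-5) − 5·a)] + -12
       = -20·a + 24 = 144
⇒ a = -6.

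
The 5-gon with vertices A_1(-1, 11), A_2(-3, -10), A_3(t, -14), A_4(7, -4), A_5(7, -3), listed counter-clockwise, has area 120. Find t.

-4

Write out the shoelace sum; only the two edges meeting at A_3 involve t:
2·Area = [((-3)·(-14) − t·(-10)) + (t·(-4) − 7·(-14))] + 124
       = 6·t + 264 = 240
⇒ t = -4.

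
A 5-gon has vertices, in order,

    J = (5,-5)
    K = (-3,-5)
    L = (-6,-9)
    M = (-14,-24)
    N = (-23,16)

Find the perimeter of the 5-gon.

|JK| = √((-8)² + (0)²) = √64 = 8
|KL| = √((-3)² + (-4)²) = √25 = 5
|LM| = √((-8)² + (-15)²) = √289 = 17
|MN| = √((-9)² + (40)²) = √1681 = 41
|NJ| = √((28)² + (-21)²) = √1225 = 35
Perimeter = 8 + 5 + 17 + 41 + 35 = 106.

106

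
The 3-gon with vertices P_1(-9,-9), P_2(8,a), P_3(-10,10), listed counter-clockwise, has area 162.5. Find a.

The doubled signed area Σ (x_i y_{i+1} − x_{i+1} y_i) is linear in a.
With a=0 it equals 332; the coefficient of a is 1 (from the two edges through P_2).
So 1·a + 332 = 2·162.5 = 325 ⇒ a = -7.

-7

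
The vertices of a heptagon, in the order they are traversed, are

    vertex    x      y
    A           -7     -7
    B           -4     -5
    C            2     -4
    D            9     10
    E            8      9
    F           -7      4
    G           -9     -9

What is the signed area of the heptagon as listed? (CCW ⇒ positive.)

142

Apply the shoelace formula: 2A = Σ (x_i·y_{i+1} − x_{i+1}·y_i), indices taken mod 7.
Σ = (7) + (26) + (56) + (1) + (95) + (99) + (0) = 284
Signed area = Σ/2 = 142 (positive ⇒ counter-clockwise traversal).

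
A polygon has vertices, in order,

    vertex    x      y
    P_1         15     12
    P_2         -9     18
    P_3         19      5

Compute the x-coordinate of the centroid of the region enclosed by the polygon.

Apply the shoelace (surveyor's) formula. First the cross-terms c_i = x_i·y_{i+1} − x_{i+1}·y_i:
  378, -387, 153  ⇒  2A = 144, A = 72.
Then Σ (x_i + x_{i+1})·c_i = 3600, so x̄ = 3600 / (6·72) = 25/3.

25/3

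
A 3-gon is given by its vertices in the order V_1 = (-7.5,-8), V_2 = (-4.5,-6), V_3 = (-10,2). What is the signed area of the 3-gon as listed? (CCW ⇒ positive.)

17.5

Apply the shoelace formula: 2A = Σ (x_i·y_{i+1} − x_{i+1}·y_i), indices taken mod 3.
V_1→V_2: (-7.5)(-6) − (-4.5)(-8) = 9
V_2→V_3: (-4.5)(2) − (-10)(-6) = -69
V_3→V_1: (-10)(-8) − (-7.5)(2) = 95
Σ = 35
Signed area = Σ/2 = 17.5 (positive ⇒ counter-clockwise traversal).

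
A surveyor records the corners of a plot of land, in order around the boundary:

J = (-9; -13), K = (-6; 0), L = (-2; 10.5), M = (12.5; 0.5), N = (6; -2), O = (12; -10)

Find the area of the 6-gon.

Apply the shoelace (surveyor's) formula: 2A = Σ (x_i·y_{i+1} − x_{i+1}·y_i), indices taken mod 6.
Σ = (-78) + (-63) + (-132.25) + (-28) + (-36) + (-246) = -583.25
Area = |Σ|/2 = 291.625.

291.625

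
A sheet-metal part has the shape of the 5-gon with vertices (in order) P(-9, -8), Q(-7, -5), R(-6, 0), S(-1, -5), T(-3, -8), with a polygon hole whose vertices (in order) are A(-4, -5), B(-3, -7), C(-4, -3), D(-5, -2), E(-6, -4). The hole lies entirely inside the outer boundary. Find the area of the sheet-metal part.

Outer boundary:
Apply the surveyor's formula: 2A = Σ (x_i·y_{i+1} − x_{i+1}·y_i), indices taken mod 5.
Σ = (-11) + (-30) + (30) + (-7) + (-48) = -66
Area = |Σ|/2 = 33.
Hole:
A→B: (-4)(-7) − (-3)(-5) = 13
B→C: (-3)(-3) − (-4)(-7) = -19
C→D: (-4)(-2) − (-5)(-3) = -7
D→E: (-5)(-4) − (-6)(-2) = 8
E→A: (-6)(-5) − (-4)(-4) = 14
Σ = 9
Area = |Σ|/2 = 4.5.
Net area = 33 − 4.5 = 28.5.

28.5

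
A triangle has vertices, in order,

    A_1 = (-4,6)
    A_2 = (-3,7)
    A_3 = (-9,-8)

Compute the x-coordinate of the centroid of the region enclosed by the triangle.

-16/3

Apply the surveyor's formula. First the cross-terms c_i = x_i·y_{i+1} − x_{i+1}·y_i:
  -10, 87, -86  ⇒  2A = -9, A = -4.5.
Then Σ (x_i + x_{i+1})·c_i = 144, so x̄ = 144 / (6·(-4.5)) = -16/3.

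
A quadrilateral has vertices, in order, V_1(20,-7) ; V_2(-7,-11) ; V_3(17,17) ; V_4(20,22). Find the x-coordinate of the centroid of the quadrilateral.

917/83

Apply the shoelace formula. First the cross-terms c_i = x_i·y_{i+1} − x_{i+1}·y_i:
  -269, 68, 34, -580  ⇒  2A = -747, A = -373.5.
Then Σ (x_i + x_{i+1})·c_i = -24759, so x̄ = -24759 / (6·(-373.5)) = 917/83.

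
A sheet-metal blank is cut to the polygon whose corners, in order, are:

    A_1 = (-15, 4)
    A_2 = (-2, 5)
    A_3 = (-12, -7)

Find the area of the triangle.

A_1→A_2: (-15)(5) − (-2)(4) = -67
A_2→A_3: (-2)(-7) − (-12)(5) = 74
A_3→A_1: (-12)(4) − (-15)(-7) = -153
Σ = -146
Area = |Σ|/2 = 73.

73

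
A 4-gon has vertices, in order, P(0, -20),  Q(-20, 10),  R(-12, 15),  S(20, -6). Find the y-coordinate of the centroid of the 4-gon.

Apply the shoelace (surveyor's) formula. First the cross-terms c_i = x_i·y_{i+1} − x_{i+1}·y_i:
  -400, -180, -228, -400  ⇒  2A = -1208, A = -604.
Then Σ (y_i + y_{i+1})·c_i = 7848, so ȳ = 7848 / (6·(-604)) = -327/151.

-327/151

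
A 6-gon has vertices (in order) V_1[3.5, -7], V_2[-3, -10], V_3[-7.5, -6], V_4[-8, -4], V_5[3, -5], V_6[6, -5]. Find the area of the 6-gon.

Apply Gauss's area formula: 2A = Σ (x_i·y_{i+1} − x_{i+1}·y_i), indices taken mod 6.
Σ = (-56) + (-57) + (-18) + (52) + (15) + (-24.5) = -88.5
Area = |Σ|/2 = 44.25.

44.25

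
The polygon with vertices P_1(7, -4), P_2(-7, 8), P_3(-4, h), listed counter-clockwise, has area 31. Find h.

1

Write out the shoelace sum; only the two edges meeting at P_3 involve h:
2·Area = [((-7)·h − (-4)·8) + ((-4)·(-4) − 7·h)] + 28
       = -14·h + 76 = 62
⇒ h = 1.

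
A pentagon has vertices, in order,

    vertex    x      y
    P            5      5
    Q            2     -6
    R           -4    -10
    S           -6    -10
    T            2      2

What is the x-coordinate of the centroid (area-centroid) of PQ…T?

Apply Gauss's area formula. First the cross-terms c_i = x_i·y_{i+1} − x_{i+1}·y_i:
  -40, -44, -20, 8, 0  ⇒  2A = -96, A = -48.
Then Σ (x_i + x_{i+1})·c_i = -24, so x̄ = -24 / (6·(-48)) = 1/12.

1/12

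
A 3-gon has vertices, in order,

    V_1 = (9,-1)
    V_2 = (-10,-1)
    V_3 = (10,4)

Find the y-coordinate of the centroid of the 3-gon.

Apply Gauss's area formula. First the cross-terms c_i = x_i·y_{i+1} − x_{i+1}·y_i:
  -19, -30, -46  ⇒  2A = -95, A = -47.5.
Then Σ (y_i + y_{i+1})·c_i = -190, so ȳ = -190 / (6·(-47.5)) = 2/3.

2/3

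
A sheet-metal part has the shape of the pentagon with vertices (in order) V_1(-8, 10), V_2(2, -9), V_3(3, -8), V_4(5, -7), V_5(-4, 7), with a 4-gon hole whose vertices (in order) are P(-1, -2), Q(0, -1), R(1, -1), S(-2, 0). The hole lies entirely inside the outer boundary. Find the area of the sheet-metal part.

50.5

Outer boundary:
Σ = (52) + (11) + (19) + (7) + (16) = 105
Area = |Σ|/2 = 52.5.
Hole:
Apply the surveyor's formula: 2A = Σ (x_i·y_{i+1} − x_{i+1}·y_i), indices taken mod 4.
Σ = (1) + (1) + (-2) + (4) = 4
Area = |Σ|/2 = 2.
Net area = 52.5 − 2 = 50.5.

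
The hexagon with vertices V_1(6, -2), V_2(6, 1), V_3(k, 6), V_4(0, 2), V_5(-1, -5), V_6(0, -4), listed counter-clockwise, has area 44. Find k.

Write out the shoelace sum; only the two edges meeting at V_3 involve k:
2·Area = [(6·6 − k·1) + (k·2 − 0·6)] + 48
       = 1·k + 84 = 88
⇒ k = 4.

4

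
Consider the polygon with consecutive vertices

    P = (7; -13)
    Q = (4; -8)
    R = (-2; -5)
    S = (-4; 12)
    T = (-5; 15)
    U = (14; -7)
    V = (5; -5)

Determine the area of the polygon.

Apply the surveyor's formula: 2A = Σ (x_i·y_{i+1} − x_{i+1}·y_i), indices taken mod 7.
Σ = (-4) + (-36) + (-44) + (0) + (-175) + (-35) + (-30) = -324
Area = |Σ|/2 = 162.

162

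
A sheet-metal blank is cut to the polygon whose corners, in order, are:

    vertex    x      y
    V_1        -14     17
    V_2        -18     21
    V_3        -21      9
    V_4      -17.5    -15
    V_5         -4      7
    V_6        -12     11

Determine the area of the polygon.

285.5

Σ = (12) + (279) + (472.5) + (-182.5) + (40) + (-50) = 571
Area = |Σ|/2 = 285.5.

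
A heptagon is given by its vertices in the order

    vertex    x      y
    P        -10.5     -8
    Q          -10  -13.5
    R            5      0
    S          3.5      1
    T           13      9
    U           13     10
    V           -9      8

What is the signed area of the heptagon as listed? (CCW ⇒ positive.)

Apply the surveyor's formula: 2A = Σ (x_i·y_{i+1} − x_{i+1}·y_i), indices taken mod 7.
Cross-terms: 61.75, 67.5, 5, 18.5, 13, 194, 156  ⇒  Σ = 515.75
Signed area = Σ/2 = 257.875 (positive ⇒ counter-clockwise traversal).

257.875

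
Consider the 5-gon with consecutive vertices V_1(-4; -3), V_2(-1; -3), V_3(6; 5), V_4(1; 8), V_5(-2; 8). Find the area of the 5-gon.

Apply the surveyor's formula: 2A = Σ (x_i·y_{i+1} − x_{i+1}·y_i), indices taken mod 5.
Σ = (9) + (13) + (43) + (24) + (38) = 127
Area = |Σ|/2 = 63.5.

63.5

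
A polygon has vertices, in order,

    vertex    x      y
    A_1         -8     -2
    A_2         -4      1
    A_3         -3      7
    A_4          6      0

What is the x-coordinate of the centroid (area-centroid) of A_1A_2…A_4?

Apply the shoelace formula. First the cross-terms c_i = x_i·y_{i+1} − x_{i+1}·y_i:
  -16, -25, -42, -12  ⇒  2A = -95, A = -47.5.
Then Σ (x_i + x_{i+1})·c_i = 265, so x̄ = 265 / (6·(-47.5)) = -53/57.

-53/57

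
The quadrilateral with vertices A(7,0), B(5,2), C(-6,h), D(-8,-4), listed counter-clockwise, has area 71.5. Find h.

The doubled signed area Σ (x_i y_{i+1} − x_{i+1} y_i) is linear in h.
With h=0 it equals 78; the coefficient of h is 13 (from the two edges through C).
So 13·h + 78 = 2·71.5 = 143 ⇒ h = 5.

5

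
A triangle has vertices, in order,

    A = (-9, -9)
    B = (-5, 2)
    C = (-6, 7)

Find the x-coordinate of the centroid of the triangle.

-20/3

Apply the surveyor's formula. First the cross-terms c_i = x_i·y_{i+1} − x_{i+1}·y_i:
  -63, -23, 117  ⇒  2A = 31, A = 15.5.
Then Σ (x_i + x_{i+1})·c_i = -620, so x̄ = -620 / (6·15.5) = -20/3.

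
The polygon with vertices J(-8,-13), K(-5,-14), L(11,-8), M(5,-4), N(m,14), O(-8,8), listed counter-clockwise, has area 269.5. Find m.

-4

Write out the shoelace sum; only the two edges meeting at N involve m:
2·Area = [(5·14 − m·(-4)) + (m·8 − (-8)·14)] + 405
       = 12·m + 587 = 539
⇒ m = -4.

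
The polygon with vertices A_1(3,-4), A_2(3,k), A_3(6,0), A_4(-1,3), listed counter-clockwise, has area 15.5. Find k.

-2

Write out the shoelace sum; only the two edges meeting at A_2 involve k:
2·Area = [(3·k − 3·(-4)) + (3·0 − 6·k)] + 13
       = -3·k + 25 = 31
⇒ k = -2.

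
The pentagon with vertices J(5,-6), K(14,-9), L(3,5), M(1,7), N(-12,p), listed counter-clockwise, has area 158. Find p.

-2

The doubled signed area Σ (x_i y_{i+1} − x_{i+1} y_i) is linear in p.
With p=0 it equals 308; the coefficient of p is -4 (from the two edges through N).
So -4·p + 308 = 2·158 = 316 ⇒ p = -2.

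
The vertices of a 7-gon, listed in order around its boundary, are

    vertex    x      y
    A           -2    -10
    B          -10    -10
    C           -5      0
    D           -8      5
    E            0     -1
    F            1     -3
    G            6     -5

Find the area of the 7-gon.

Cross-terms: -80, -50, -25, 8, 1, 13, -70  ⇒  Σ = -203
Area = |Σ|/2 = 101.5.

101.5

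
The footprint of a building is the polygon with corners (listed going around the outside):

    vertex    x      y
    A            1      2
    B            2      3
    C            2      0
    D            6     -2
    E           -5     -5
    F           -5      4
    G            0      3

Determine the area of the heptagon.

Apply Gauss's area formula: 2A = Σ (x_i·y_{i+1} − x_{i+1}·y_i), indices taken mod 7.
Σ = (-1) + (-6) + (-4) + (-40) + (-45) + (-15) + (-3) = -114
Area = |Σ|/2 = 57.

57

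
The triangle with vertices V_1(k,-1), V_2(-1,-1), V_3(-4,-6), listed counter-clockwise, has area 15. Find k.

Write out the shoelace sum; only the two edges meeting at V_1 involve k:
2·Area = [((-4)·(-1) − k·(-6)) + (k·(-1) − (-1)·(-1))] + 2
       = 5·k + 5 = 30
⇒ k = 5.

5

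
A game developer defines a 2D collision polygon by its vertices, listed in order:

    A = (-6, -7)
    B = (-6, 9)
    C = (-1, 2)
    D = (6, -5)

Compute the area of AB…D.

Apply the shoelace (surveyor's) formula: 2A = Σ (x_i·y_{i+1} − x_{i+1}·y_i), indices taken mod 4.
Cross-terms: -96, -3, -7, -72  ⇒  Σ = -178
Area = |Σ|/2 = 89.

89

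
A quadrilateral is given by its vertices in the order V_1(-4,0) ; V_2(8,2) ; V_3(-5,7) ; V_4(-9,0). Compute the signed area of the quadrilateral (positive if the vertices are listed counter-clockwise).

Apply the surveyor's formula: 2A = Σ (x_i·y_{i+1} − x_{i+1}·y_i), indices taken mod 4.
Σ = (-8) + (66) + (63) + (0) = 121
Signed area = Σ/2 = 60.5 (positive ⇒ counter-clockwise traversal).

60.5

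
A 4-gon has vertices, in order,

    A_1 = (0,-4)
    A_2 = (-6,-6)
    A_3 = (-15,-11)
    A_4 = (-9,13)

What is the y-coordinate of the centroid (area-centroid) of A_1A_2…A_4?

Apply the shoelace (surveyor's) formula. First the cross-terms c_i = x_i·y_{i+1} − x_{i+1}·y_i:
  -24, -24, -294, 36  ⇒  2A = -306, A = -153.
Then Σ (y_i + y_{i+1})·c_i = 384, so ȳ = 384 / (6·(-153)) = -64/153.

-64/153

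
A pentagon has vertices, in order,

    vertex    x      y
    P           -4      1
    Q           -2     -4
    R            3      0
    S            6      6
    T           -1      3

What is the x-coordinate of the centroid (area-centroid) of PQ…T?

131/249

Apply the surveyor's formula. First the cross-terms c_i = x_i·y_{i+1} − x_{i+1}·y_i:
  18, 12, 18, 24, 11  ⇒  2A = 83, A = 41.5.
Then Σ (x_i + x_{i+1})·c_i = 131, so x̄ = 131 / (6·41.5) = 131/249.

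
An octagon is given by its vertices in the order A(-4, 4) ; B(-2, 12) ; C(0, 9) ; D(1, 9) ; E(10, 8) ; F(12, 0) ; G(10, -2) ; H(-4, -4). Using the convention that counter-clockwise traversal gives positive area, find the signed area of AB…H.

-174.5

Apply the shoelace (surveyor's) formula: 2A = Σ (x_i·y_{i+1} − x_{i+1}·y_i), indices taken mod 8.
Cross-terms: -40, -18, -9, -82, -96, -24, -48, -32  ⇒  Σ = -349
Signed area = Σ/2 = -174.5 (negative ⇒ clockwise traversal).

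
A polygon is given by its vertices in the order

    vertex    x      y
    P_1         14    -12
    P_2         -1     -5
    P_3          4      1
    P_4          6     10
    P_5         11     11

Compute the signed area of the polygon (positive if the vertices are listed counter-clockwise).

Apply the shoelace formula: 2A = Σ (x_i·y_{i+1} − x_{i+1}·y_i), indices taken mod 5.
P_1→P_2: (14)(-5) − (-1)(-12) = -82
P_2→P_3: (-1)(1) − (4)(-5) = 19
P_3→P_4: (4)(10) − (6)(1) = 34
P_4→P_5: (6)(11) − (11)(10) = -44
P_5→P_1: (11)(-12) − (14)(11) = -286
Σ = -359
Signed area = Σ/2 = -179.5 (negative ⇒ clockwise traversal).

-179.5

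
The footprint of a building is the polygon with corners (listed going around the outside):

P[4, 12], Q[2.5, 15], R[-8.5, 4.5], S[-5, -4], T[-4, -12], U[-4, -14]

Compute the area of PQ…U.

Apply the surveyor's formula: 2A = Σ (x_i·y_{i+1} − x_{i+1}·y_i), indices taken mod 6.
Σ = (30) + (138.75) + (56.5) + (44) + (8) + (8) = 285.25
Area = |Σ|/2 = 142.625.

142.625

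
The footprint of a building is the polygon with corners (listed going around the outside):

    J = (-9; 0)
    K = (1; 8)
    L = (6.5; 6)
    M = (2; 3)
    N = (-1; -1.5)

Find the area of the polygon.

Apply the shoelace (surveyor's) formula: 2A = Σ (x_i·y_{i+1} − x_{i+1}·y_i), indices taken mod 5.
Σ = (-72) + (-46) + (7.5) + (0) + (-13.5) = -124
Area = |Σ|/2 = 62.

62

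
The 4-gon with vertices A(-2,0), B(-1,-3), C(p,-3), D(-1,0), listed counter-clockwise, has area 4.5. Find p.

1

Write out the shoelace sum; only the two edges meeting at C involve p:
2·Area = [((-1)·(-3) − p·(-3)) + (p·0 − (-1)·(-3))] + 6
       = 3·p + 6 = 9
⇒ p = 1.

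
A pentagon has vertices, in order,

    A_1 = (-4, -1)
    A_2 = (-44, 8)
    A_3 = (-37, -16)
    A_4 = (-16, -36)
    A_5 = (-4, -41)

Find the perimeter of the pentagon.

|A_1A_2| = √((-40)² + (9)²) = √1681 = 41
|A_2A_3| = √((7)² + (-24)²) = √625 = 25
|A_3A_4| = √((21)² + (-20)²) = √841 = 29
|A_4A_5| = √((12)² + (-5)²) = √169 = 13
|A_5A_1| = √((0)² + (40)²) = √1600 = 40
Perimeter = 41 + 25 + 29 + 13 + 40 = 148.

148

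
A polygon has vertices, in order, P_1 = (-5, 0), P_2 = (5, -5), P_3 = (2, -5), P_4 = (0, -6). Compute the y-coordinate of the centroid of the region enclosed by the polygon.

Apply the surveyor's formula. First the cross-terms c_i = x_i·y_{i+1} − x_{i+1}·y_i:
  25, -15, -12, -30  ⇒  2A = -32, A = -16.
Then Σ (y_i + y_{i+1})·c_i = 337, so ȳ = 337 / (6·(-16)) = -337/96.

-337/96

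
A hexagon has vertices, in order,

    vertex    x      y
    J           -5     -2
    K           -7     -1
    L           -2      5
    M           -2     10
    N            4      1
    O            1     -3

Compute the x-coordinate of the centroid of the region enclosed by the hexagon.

-25/24

Apply the shoelace formula. First the cross-terms c_i = x_i·y_{i+1} − x_{i+1}·y_i:
  -9, -37, -10, -42, -13, -17  ⇒  2A = -128, A = -64.
Then Σ (x_i + x_{i+1})·c_i = 400, so x̄ = 400 / (6·(-64)) = -25/24.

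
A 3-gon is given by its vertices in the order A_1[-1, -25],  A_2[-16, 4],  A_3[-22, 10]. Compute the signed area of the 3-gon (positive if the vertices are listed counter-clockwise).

42

Σ = (-404) + (-72) + (560) = 84
Signed area = Σ/2 = 42 (positive ⇒ counter-clockwise traversal).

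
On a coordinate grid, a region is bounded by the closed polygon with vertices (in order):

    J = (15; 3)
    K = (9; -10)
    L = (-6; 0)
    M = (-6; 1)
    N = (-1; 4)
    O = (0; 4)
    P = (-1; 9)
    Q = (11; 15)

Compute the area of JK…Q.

Σ = (-177) + (-60) + (-6) + (-23) + (-4) + (4) + (-114) + (-192) = -572
Area = |Σ|/2 = 286.

286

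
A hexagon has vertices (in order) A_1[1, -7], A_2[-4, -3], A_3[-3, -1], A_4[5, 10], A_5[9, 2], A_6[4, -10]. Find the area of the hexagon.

A_1→A_2: (1)(-3) − (-4)(-7) = -31
A_2→A_3: (-4)(-1) − (-3)(-3) = -5
A_3→A_4: (-3)(10) − (5)(-1) = -25
A_4→A_5: (5)(2) − (9)(10) = -80
A_5→A_6: (9)(-10) − (4)(2) = -98
A_6→A_1: (4)(-7) − (1)(-10) = -18
Σ = -257
Area = |Σ|/2 = 128.5.

128.5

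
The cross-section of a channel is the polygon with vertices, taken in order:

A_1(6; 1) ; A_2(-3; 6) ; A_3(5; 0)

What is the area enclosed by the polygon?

Apply the surveyor's formula: 2A = Σ (x_i·y_{i+1} − x_{i+1}·y_i), indices taken mod 3.
Σ = (39) + (-30) + (5) = 14
Area = |Σ|/2 = 7.

7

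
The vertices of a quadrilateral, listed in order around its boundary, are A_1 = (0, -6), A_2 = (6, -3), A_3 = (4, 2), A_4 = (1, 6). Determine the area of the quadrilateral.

38

Apply the surveyor's formula: 2A = Σ (x_i·y_{i+1} − x_{i+1}·y_i), indices taken mod 4.
Σ = (36) + (24) + (22) + (-6) = 76
Area = |Σ|/2 = 38.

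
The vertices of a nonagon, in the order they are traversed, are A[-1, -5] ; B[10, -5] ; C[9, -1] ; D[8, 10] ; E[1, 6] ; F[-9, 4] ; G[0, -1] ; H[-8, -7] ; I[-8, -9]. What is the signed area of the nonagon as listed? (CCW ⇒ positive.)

A→B: (-1)(-5) − (10)(-5) = 55
B→C: (10)(-1) − (9)(-5) = 35
C→D: (9)(10) − (8)(-1) = 98
D→E: (8)(6) − (1)(10) = 38
E→F: (1)(4) − (-9)(6) = 58
F→G: (-9)(-1) − (0)(4) = 9
G→H: (0)(-7) − (-8)(-1) = -8
H→I: (-8)(-9) − (-8)(-7) = 16
I→A: (-8)(-5) − (-1)(-9) = 31
Σ = 332
Signed area = Σ/2 = 166 (positive ⇒ counter-clockwise traversal).

166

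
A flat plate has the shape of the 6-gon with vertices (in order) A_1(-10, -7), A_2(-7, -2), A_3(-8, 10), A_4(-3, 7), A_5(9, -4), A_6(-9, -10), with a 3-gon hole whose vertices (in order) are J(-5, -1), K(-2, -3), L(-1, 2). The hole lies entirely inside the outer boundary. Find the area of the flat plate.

Outer boundary:
Apply the shoelace formula: 2A = Σ (x_i·y_{i+1} − x_{i+1}·y_i), indices taken mod 6.
Σ = (-29) + (-86) + (-26) + (-51) + (-126) + (-37) = -355
Area = |Σ|/2 = 177.5.
Hole:
Apply the shoelace (surveyor's) formula: 2A = Σ (x_i·y_{i+1} − x_{i+1}·y_i), indices taken mod 3.
Σ = (13) + (-7) + (11) = 17
Area = |Σ|/2 = 8.5.
Net area = 177.5 − 8.5 = 169.

169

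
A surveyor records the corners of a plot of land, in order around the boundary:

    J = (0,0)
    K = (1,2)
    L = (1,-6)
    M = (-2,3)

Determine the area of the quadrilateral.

8.5

J→K: (0)(2) − (1)(0) = 0
K→L: (1)(-6) − (1)(2) = -8
L→M: (1)(3) − (-2)(-6) = -9
M→J: (-2)(0) − (0)(3) = 0
Σ = -17
Area = |Σ|/2 = 8.5.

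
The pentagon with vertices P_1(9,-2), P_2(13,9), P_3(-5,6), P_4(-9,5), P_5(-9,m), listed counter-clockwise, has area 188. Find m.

The doubled signed area Σ (x_i y_{i+1} − x_{i+1} y_i) is linear in m.
With m=0 it equals 322; the coefficient of m is -18 (from the two edges through P_5).
So -18·m + 322 = 2·188 = 376 ⇒ m = -3.

-3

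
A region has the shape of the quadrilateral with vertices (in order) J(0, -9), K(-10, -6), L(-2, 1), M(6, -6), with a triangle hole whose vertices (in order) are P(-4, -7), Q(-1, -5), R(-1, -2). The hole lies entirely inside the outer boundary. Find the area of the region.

75.5

Outer boundary:
Apply Gauss's area formula: 2A = Σ (x_i·y_{i+1} − x_{i+1}·y_i), indices taken mod 4.
Σ = (-90) + (-22) + (6) + (-54) = -160
Area = |Σ|/2 = 80.
Hole:
Σ = (13) + (-3) + (-1) = 9
Area = |Σ|/2 = 4.5.
Net area = 80 − 4.5 = 75.5.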